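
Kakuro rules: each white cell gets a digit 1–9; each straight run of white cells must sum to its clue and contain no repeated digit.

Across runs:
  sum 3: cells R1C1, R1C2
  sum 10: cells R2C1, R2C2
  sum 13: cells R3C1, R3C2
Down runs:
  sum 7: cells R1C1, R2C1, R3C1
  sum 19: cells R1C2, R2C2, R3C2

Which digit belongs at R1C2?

2

3 in 2 cells must be {1,2}; 7 in 3 cells must be {1,2,4}.
The 3 across and the 19 down share only 2, so R1C2 = 2.
The 13 across and the 7 down share only 4, so R3C1 = 4.
R3C2 = 13 − 4 = 9 completes the 13 across.
R1C1 = 3 − 2 = 1 completes the 3 across.
R2C1 = 7 − 5 = 2 completes the 7 down.
R2C2 = 10 − 2 = 8 completes the 10 across.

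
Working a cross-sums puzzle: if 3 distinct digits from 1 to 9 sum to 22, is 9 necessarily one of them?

Every partition of 22 into 3 distinct digits includes 9: {5,8,9}, {6,7,9}.

Yes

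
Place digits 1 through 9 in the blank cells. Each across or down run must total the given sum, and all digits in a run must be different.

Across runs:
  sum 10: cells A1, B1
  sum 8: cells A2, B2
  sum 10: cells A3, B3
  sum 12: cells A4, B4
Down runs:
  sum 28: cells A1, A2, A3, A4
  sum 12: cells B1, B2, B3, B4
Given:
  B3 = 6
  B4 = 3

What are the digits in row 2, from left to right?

7 1

A3 = 10 − 6 = 4 completes the 10 across.
A4 = 12 − 3 = 9 completes the 12 across.
Given what's placed, A2 must be 7 to fit the 8 across and 28 down.
B2 = 8 − 7 = 1 completes the 8 across.
A1 = 28 − 20 = 8 completes the 28 down.
B1 = 10 − 8 = 2 completes the 10 across.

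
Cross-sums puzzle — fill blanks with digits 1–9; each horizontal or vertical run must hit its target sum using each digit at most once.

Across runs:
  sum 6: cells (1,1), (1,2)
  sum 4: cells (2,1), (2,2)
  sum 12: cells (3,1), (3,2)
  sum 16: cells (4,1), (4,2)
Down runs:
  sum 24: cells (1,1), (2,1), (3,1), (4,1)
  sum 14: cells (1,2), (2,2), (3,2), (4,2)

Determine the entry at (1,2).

2

4 in 2 cells must be {1,3}; 16 in 2 cells must be {7,9}.
Only 7 fits (4,2) under both its across sum 16 and down sum 14.
Given what's placed, (2,2) must be 1 to fit the 4 across and 14 down.
(3,2) = 4: the only remaining digit allowed by both the 12 across and the 14 down.
(4,1) = 16 − 7 = 9 completes the 16 across.
(1,2) = 14 − 12 = 2 completes the 14 down.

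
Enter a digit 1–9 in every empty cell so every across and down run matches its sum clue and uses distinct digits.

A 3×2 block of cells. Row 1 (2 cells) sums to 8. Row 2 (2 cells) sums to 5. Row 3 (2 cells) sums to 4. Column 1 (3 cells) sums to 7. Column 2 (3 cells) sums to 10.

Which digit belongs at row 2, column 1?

4

4 in 2 cells must be {1,3}; 7 in 3 cells must be {1,2,4}.
The 4 across and the 7 down share only 1, so (3,1) = 1.
(3,2) = 4 − 1 = 3 completes the 4 across.
Given what's placed, (1,1) must be 2 to fit the 8 across and 7 down.
(1,2) = 8 − 2 = 6 completes the 8 across.
(2,1) = 7 − 3 = 4 completes the 7 down.
(2,2) = 5 − 4 = 1 completes the 5 across.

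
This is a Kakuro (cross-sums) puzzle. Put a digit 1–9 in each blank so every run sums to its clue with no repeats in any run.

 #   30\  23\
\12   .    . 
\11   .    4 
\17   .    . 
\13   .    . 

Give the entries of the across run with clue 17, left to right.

8 9

17 in 2 cells must be {8,9}; 30 in 4 cells must be {6,7,8,9}.
R2C1 = 11 − 4 = 7 completes the 11 across.
No cell is forced outright now. R1C1 can only be 8 or 9 (the digits allowed by both its 12 across and its 30 down). If R1C1 = 8: then R1C2 would have to be in {4} for the 12 across but in {2,3,5,6,7,8,9} for the 23 down — contradiction. So R1C1 = 9.
R1C2 = 12 − 9 = 3 completes the 12 across.
Given what's placed, R3C1 must be 8 to fit the 17 across and 30 down.
R3C2 = 17 − 8 = 9 completes the 17 across.
R4C1 = 30 − 24 = 6 completes the 30 down.
R4C2 = 13 − 6 = 7 completes the 13 across.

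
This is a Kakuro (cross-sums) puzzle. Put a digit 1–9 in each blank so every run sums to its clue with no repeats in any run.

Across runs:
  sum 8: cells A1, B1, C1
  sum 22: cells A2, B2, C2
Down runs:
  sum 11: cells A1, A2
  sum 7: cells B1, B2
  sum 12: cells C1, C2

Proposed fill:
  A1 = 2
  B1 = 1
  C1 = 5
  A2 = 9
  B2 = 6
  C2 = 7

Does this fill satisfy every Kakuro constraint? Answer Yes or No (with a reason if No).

Across: 2+1+5=8; 9+6+7=22. Down: 2+9=11; 1+6=7; 5+7=12. No digit repeats within any run.

Yes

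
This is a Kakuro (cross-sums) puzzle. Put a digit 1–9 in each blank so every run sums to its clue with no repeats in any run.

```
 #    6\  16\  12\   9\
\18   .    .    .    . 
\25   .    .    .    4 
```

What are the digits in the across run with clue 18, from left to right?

1 9 3 5

16 in 2 cells must be {7,9}.
R1C4 = 9 − 4 = 5 completes the 9 down.
Given what's placed, R2C1 must be 5 to fit the 25 across and 6 down.
R1C1 = 6 − 5 = 1 completes the 6 down.
Given what's placed, R1C2 must be 9 to fit the 18 across and 16 down.
R1C3 = 18 − 15 = 3 completes the 18 across.
R2C2 = 16 − 9 = 7 completes the 16 down.
R2C3 = 25 − 16 = 9 completes the 25 across.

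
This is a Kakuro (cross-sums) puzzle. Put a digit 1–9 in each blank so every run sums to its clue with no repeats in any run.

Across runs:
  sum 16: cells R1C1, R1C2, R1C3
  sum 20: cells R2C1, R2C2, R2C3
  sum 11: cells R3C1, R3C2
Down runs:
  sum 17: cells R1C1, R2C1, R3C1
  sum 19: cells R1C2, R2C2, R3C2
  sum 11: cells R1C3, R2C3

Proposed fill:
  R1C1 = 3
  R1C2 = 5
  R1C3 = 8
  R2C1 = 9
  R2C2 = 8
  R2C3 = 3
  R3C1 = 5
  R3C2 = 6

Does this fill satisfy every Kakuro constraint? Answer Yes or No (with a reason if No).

Yes

Across: 3+5+8=16; 9+8+3=20; 5+6=11. Down: 3+9+5=17; 5+8+6=19; 8+3=11. No digit repeats within any run.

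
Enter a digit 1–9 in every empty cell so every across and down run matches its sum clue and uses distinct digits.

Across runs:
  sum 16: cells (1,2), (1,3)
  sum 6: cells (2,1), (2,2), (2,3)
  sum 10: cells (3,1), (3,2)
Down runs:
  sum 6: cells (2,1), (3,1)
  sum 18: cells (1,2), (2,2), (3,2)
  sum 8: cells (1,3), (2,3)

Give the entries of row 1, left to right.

9 7

16 in 2 cells must be {7,9}; 6 in 3 cells must be {1,2,3}.
The 16 across and the 8 down share only 7, so (1,3) = 7.
(2,3) = 8 − 7 = 1 completes the 8 down.
(1,2) = 16 − 7 = 9 completes the 16 across.
(2,1) = 2: the only remaining digit allowed by both the 6 across and the 6 down.
(2,2) = 6 − 3 = 3 completes the 6 across.
(3,1) = 6 − 2 = 4 completes the 6 down.
(3,2) = 10 − 4 = 6 completes the 10 across.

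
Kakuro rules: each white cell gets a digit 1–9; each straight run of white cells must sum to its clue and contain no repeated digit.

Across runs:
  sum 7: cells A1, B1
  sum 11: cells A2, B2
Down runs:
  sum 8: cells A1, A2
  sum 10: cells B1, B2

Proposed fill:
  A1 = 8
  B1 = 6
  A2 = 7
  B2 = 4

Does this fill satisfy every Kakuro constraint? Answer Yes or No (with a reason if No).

No — the down run A1–A2 sums to 15, not 8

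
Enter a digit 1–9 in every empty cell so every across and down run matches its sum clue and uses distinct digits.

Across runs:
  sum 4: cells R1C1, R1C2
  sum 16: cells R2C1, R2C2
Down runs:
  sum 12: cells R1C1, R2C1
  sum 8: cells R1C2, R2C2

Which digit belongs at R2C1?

9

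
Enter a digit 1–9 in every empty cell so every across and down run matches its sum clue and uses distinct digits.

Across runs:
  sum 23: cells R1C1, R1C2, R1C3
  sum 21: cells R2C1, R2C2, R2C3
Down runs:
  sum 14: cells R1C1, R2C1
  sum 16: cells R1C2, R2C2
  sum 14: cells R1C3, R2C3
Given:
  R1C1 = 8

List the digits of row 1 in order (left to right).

8 9 6

23 in 3 cells must be {6,8,9}; 16 in 2 cells must be {7,9}.
R1C2 = 9: the only remaining digit allowed by both the 23 across and the 16 down.
R1C3 = 23 − 17 = 6 completes the 23 across.
R2C1 = 14 − 8 = 6 completes the 14 down.
R2C2 = 16 − 9 = 7 completes the 16 down.
R2C3 = 21 − 13 = 8 completes the 21 across.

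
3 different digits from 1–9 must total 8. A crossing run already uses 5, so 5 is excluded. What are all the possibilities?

3 distinct digits from 1–9 sum between 6 and 24.
Dropping sets that contain 5.
Only one set works: {1,3,4}.

{1,3,4}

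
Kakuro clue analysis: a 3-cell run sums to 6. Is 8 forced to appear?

No

The only way to make 6 from 3 distinct digits is {1,2,3}, which does not contain 8.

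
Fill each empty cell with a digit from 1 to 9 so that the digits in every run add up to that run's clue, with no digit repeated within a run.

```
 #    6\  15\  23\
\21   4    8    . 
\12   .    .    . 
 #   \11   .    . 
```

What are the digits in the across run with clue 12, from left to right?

23 in 3 cells must be {6,8,9}.
R1C3 = 21 − 12 = 9 completes the 21 across.
R2C1 = 6 − 4 = 2 completes the 6 down.
R2C3 = 6: the only remaining digit allowed by both the 12 across and the 23 down.
R3C3 = 23 − 15 = 8 completes the 23 down.
R2C2 = 12 − 8 = 4 completes the 12 across.
R3C2 = 11 − 8 = 3 completes the 11 across.

2 4 6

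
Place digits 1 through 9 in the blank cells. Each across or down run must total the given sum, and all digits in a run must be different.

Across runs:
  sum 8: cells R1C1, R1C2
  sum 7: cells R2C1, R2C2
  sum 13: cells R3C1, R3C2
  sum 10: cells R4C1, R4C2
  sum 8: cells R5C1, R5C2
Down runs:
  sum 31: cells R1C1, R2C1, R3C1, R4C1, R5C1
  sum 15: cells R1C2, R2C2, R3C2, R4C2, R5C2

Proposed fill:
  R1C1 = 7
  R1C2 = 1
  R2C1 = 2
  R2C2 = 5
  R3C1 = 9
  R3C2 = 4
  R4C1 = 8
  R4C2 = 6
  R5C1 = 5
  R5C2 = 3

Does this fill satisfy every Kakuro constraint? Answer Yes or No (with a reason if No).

No — the across run R4C1–R4C2 sums to 14, not 10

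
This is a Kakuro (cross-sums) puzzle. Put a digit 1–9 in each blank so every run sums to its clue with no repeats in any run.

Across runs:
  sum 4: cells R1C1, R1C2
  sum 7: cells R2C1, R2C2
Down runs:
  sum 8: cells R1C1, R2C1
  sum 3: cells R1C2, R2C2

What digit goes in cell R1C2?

1

4 in 2 cells must be {1,3}; 3 in 2 cells must be {1,2}.
The 4 across and the 3 down share only 1, so R1C2 = 1.
R2C2 = 3 − 1 = 2 completes the 3 down.
R1C1 = 4 − 1 = 3 completes the 4 across.
R2C1 = 7 − 2 = 5 completes the 7 across.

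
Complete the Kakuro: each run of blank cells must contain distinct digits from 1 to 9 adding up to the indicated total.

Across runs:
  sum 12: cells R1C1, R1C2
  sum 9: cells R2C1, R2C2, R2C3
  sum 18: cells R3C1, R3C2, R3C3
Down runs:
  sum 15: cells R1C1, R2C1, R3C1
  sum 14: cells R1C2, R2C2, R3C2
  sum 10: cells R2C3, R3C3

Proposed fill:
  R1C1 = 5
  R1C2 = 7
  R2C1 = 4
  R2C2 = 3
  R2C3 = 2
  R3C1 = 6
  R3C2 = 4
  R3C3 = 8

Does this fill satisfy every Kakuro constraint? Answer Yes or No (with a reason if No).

Across: 5+7=12; 4+3+2=9; 6+4+8=18. Down: 5+4+6=15; 7+3+4=14; 2+8=10. No digit repeats within any run.

Yes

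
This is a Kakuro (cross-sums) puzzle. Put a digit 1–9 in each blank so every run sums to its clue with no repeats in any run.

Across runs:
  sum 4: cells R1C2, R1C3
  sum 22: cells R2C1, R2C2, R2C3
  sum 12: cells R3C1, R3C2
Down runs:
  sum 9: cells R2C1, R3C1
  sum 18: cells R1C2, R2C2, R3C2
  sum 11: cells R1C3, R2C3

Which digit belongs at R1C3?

4 in 2 cells must be {1,3}.
The 4 across and the 11 down share only 3, so R1C3 = 3.
R2C3 = 11 − 3 = 8 completes the 11 down.
R1C2 = 4 − 3 = 1 completes the 4 across.
R2C1 = 5: the only remaining digit allowed by both the 22 across and the 9 down.
R2C2 = 22 − 13 = 9 completes the 22 across.
R3C1 = 9 − 5 = 4 completes the 9 down.
R3C2 = 12 − 4 = 8 completes the 12 across.

3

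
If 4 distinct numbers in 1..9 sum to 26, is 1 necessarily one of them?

Counterexample: {2,7,8,9} sums to 26 without using 1.

No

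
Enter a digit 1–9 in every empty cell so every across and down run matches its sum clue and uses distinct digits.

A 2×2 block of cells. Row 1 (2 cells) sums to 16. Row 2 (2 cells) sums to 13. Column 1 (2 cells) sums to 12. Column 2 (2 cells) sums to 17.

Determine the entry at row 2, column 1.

5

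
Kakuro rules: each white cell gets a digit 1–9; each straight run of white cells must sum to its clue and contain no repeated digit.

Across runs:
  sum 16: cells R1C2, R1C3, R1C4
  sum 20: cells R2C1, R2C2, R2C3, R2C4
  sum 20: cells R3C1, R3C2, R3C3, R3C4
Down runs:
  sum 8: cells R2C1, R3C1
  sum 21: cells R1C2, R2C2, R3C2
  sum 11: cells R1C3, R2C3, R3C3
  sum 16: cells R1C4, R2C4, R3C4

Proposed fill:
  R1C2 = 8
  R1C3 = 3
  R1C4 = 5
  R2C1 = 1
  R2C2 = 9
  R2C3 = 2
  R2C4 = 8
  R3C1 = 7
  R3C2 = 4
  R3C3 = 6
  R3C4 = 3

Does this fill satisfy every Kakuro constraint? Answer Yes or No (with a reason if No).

Yes

Across: 8+3+5=16; 1+9+2+8=20; 7+4+6+3=20. Down: 1+7=8; 8+9+4=21; 3+2+6=11; 5+8+3=16. No digit repeats within any run.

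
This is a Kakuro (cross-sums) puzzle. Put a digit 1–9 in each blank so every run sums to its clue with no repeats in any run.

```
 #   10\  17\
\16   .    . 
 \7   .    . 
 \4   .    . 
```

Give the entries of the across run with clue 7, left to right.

2 5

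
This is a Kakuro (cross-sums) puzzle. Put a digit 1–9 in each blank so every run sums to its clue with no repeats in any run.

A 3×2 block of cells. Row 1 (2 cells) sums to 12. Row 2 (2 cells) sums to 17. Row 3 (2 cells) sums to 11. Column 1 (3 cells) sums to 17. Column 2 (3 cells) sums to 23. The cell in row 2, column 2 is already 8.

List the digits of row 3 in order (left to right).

17 in 2 cells must be {8,9}; 23 in 3 cells must be {6,8,9}.
(1,2) = 9: the only remaining digit allowed by both the 12 across and the 23 down.
(2,1) = 17 − 8 = 9 completes the 17 across.
(3,2) = 23 − 17 = 6 completes the 23 down.
(1,1) = 12 − 9 = 3 completes the 12 across.
(3,1) = 11 − 6 = 5 completes the 11 across.

5, 6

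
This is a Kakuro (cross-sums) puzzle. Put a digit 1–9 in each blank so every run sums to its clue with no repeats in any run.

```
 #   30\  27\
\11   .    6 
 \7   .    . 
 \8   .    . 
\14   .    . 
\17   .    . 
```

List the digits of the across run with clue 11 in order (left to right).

17 in 2 cells must be {8,9}.
R1C1 = 11 − 6 = 5 completes the 11 across.

5 6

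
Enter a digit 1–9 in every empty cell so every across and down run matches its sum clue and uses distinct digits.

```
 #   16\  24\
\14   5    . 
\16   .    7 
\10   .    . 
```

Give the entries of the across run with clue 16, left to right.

16 in 2 cells must be {7,9}; 24 in 3 cells must be {7,8,9}.
R1C2 = 14 − 5 = 9 completes the 14 across.
R2C1 = 16 − 7 = 9 completes the 16 across.
R3C1 = 16 − 14 = 2 completes the 16 down.
R3C2 = 10 − 2 = 8 completes the 10 across.

9 7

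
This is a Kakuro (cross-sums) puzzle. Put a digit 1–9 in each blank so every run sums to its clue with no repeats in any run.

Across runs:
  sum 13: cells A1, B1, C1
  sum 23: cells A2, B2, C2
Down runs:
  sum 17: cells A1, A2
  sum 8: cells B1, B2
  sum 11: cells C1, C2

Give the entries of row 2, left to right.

23 in 3 cells must be {6,8,9}; 17 in 2 cells must be {8,9}.
The 23 across and the 8 down share only 6, so B2 = 6.
B1 = 8 − 6 = 2 completes the 8 down.
Given what's placed, A1 must be 8 to fit the 13 across and 17 down.
C1 = 13 − 10 = 3 completes the 13 across.
A2 = 17 − 8 = 9 completes the 17 down.
C2 = 23 − 15 = 8 completes the 23 across.

9, 6, 8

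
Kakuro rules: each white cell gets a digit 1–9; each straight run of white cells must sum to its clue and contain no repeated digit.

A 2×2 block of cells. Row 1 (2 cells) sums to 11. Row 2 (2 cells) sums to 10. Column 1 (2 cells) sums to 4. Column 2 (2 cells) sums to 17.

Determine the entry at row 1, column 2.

8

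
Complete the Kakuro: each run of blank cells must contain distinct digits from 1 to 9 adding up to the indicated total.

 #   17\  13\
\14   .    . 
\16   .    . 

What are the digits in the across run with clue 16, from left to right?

16 in 2 cells must be {7,9}; 17 in 2 cells must be {8,9}.
The 16 across and the 17 down share only 9, so R2C1 = 9.
R2C2 = 16 − 9 = 7 completes the 16 across.
R1C1 = 17 − 9 = 8 completes the 17 down.
R1C2 = 14 − 8 = 6 completes the 14 across.

9, 7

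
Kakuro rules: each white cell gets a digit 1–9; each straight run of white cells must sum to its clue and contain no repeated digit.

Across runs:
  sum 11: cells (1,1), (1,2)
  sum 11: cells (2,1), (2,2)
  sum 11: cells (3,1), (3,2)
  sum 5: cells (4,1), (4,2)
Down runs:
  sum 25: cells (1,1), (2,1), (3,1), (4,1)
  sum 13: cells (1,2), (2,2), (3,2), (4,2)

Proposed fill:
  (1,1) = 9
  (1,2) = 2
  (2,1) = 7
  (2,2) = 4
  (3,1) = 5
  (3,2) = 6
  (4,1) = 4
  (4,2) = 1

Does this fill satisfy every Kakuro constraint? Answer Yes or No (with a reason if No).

Across: 9+2=11; 7+4=11; 5+6=11; 4+1=5. Down: 9+7+5+4=25; 2+4+6+1=13. No digit repeats within any run.

Yes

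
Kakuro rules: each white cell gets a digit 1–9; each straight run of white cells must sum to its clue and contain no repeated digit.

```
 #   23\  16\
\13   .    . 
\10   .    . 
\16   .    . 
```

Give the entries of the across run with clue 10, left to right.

6 4

16 in 2 cells must be {7,9}; 23 in 3 cells must be {6,8,9}.
The 16 across and the 23 down share only 9, so R3C1 = 9.
R3C2 = 16 − 9 = 7 completes the 16 across.
Nothing is forced directly, so branch on R1C1, whose candidates are 6 or 8. If R1C1 = 6: then R1C2 would have to be in {7} for the 13 across but in {1,3,4,5,6,8} for the 16 down — contradiction. So R1C1 = 8.
R1C2 = 13 − 8 = 5 completes the 13 across.
R2C1 = 23 − 17 = 6 completes the 23 down.
R2C2 = 10 − 6 = 4 completes the 10 across.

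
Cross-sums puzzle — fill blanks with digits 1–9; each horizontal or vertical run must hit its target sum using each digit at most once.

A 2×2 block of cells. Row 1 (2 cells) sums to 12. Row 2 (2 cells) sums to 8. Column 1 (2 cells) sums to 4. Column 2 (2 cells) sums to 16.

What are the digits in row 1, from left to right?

3 9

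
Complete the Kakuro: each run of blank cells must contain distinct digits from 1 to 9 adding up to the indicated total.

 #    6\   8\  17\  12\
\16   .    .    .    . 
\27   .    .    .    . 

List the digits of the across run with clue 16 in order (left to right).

17 in 2 cells must be {8,9}.
Nothing is forced directly, so branch on R1C3, whose candidates are 8 or 9. If R1C3 = 9: that forces R1C4 = 4, R2C3 = 8, after which R2C4 would have to be in {3,4,6,7,9} for the 27 across but in {8} for the 12 down — contradiction. So R1C3 = 8.
R2C3 = 17 − 8 = 9 completes the 17 down.
Nothing is forced directly, so branch on R2C1, whose candidates are 4 or 5. If R2C1 = 4: that forces R1C1 = 2, R1C4 = 5, R2C2 = 6, after which R2C4 would have to be in {8} for the 27 across but in {7} for the 12 down — contradiction. So R2C1 = 5.
R1C1 = 6 − 5 = 1 completes the 6 down.
R2C4 = 7: the only remaining digit allowed by both the 27 across and the 12 down.
R1C4 = 12 − 7 = 5 completes the 12 down.
R2C2 = 27 − 21 = 6 completes the 27 across.
R1C2 = 16 − 14 = 2 completes the 16 across.

1, 2, 8, 5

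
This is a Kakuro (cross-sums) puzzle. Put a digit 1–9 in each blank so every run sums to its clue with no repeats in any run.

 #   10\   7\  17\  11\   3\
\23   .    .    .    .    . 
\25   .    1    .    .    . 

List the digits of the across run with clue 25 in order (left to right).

7 1 9 6 2

17 in 2 cells must be {8,9}; 3 in 2 cells must be {1,2}.
R1C2 = 7 − 1 = 6 completes the 7 down.
R2C5 = 2: the only remaining digit allowed by both the 25 across and the 3 down.
R1C5 = 3 − 2 = 1 completes the 3 down.
Nothing is forced directly, so branch on R1C3, whose candidates are 8 or 9. If R1C3 = 9: that forces R2C3 = 8, R2C1 = 9, R2C4 = 5, after which R1C1 would have to be in {2,3,4,5} for the 23 across but in {1} for the 10 down — contradiction. So R1C3 = 8.
Given what's placed, R1C1 must be 3 to fit the 23 across and 10 down.
R1C4 = 23 − 18 = 5 completes the 23 across.
R2C1 = 10 − 3 = 7 completes the 10 down.
R2C3 = 17 − 8 = 9 completes the 17 down.
R2C4 = 25 − 19 = 6 completes the 25 across.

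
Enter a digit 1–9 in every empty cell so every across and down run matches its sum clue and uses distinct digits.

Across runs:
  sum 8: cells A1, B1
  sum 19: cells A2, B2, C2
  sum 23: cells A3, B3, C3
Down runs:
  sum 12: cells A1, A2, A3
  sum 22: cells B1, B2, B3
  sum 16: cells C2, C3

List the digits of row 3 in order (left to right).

8 6 9

23 in 3 cells must be {6,8,9}; 16 in 2 cells must be {7,9}.
Only 9 fits C3 under both its across sum 23 and down sum 16.
C2 = 16 − 9 = 7 completes the 16 down.
Nothing is forced directly, so branch on A3, whose candidates are 6 or 8. If A3 = 6: that forces A2 = 4, B2 = 8, after which B3 would have to be in {8} for the 23 across but in {5,9} for the 22 down — contradiction. So A3 = 8.
A2 = 3: the only remaining digit allowed by both the 19 across and the 12 down.
B2 = 19 − 10 = 9 completes the 19 across.
B3 = 23 − 17 = 6 completes the 23 across.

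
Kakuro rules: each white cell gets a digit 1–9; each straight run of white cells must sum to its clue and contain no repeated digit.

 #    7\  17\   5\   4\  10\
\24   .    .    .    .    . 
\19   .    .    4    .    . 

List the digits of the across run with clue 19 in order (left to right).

2 9 4 1 3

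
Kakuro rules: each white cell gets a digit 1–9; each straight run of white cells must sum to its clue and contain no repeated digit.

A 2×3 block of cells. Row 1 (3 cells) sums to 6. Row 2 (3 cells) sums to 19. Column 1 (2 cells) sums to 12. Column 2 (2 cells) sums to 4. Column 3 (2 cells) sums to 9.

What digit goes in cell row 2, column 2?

6 in 3 cells must be {1,2,3}; 4 in 2 cells must be {1,3}.
The 6 across and the 12 down share only 3, so (1,1) = 3.
Given what's placed, (1,2) must be 1 to fit the 6 across and 4 down.
(1,3) = 6 − 4 = 2 completes the 6 across.
(2,1) = 12 − 3 = 9 completes the 12 down.
(2,2) = 4 − 1 = 3 completes the 4 down.
(2,3) = 19 − 12 = 7 completes the 19 across.

3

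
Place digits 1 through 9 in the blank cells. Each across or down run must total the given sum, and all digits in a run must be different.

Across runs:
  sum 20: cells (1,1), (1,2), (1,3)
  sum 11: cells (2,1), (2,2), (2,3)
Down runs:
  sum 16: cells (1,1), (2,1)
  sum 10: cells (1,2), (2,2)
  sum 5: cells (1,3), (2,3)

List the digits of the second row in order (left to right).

16 in 2 cells must be {7,9}.
The 11 across and the 16 down share only 7, so (2,1) = 7.
(1,1) = 16 − 7 = 9 completes the 16 down.
Nothing is forced directly, so branch on (2,2), whose candidates are 1 or 3. If (2,2) = 1: then (1,2) would have to be in {3,4,5,6,7,8} for the 20 across but in {9} for the 10 down — contradiction. So (2,2) = 3.
(1,2) = 10 − 3 = 7 completes the 10 down.
(1,3) = 20 − 16 = 4 completes the 20 across.
(2,3) = 11 − 10 = 1 completes the 11 across.

7, 3, 1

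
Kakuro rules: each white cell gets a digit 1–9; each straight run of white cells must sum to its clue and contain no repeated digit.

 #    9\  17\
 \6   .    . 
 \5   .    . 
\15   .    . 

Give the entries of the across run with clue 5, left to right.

The 15 across and the 9 down share only 6, so R3C1 = 6.
R3C2 = 15 − 6 = 9 completes the 15 across.
Nothing is forced directly, so branch on R1C1, whose candidates are 1 or 2. If R1C1 = 2: then R1C2 would have to be in {4} for the 6 across but in {1,2,3,5,6,7} for the 17 down — contradiction. So R1C1 = 1.
R1C2 = 6 − 1 = 5 completes the 6 across.
R2C1 = 9 − 7 = 2 completes the 9 down.
R2C2 = 5 − 2 = 3 completes the 5 across.

2 3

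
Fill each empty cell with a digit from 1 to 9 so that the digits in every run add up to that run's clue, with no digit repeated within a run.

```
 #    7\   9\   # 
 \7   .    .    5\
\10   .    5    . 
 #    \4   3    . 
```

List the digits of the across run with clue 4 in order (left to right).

4 in 2 cells must be {1,3}.
R1C2 = 9 − 8 = 1 completes the 9 down.
R3C3 = 4 − 3 = 1 completes the 4 across.
R1C1 = 7 − 1 = 6 completes the 7 across.
R2C1 = 7 − 6 = 1 completes the 7 down.
R2C3 = 10 − 6 = 4 completes the 10 across.

3, 1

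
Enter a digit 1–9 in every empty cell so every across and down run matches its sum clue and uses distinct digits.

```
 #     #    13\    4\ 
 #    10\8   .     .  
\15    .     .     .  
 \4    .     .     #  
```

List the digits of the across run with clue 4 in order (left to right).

3, 1

4 in 2 cells must be {1,3}.
Nothing is forced directly, so branch on R1C3, whose candidates are 1 or 3. If R1C3 = 3: that forces R1C2 = 5, R2C3 = 1, R3C2 = 1, after which R2C2 would have to be in {5,6,8,9} for the 15 across but in {7} for the 13 down — contradiction. So R1C3 = 1.
R1C2 = 8 − 1 = 7 completes the 8 across.
R2C3 = 4 − 1 = 3 completes the 4 down.
R3C2 = 1: the only remaining digit allowed by both the 4 across and the 13 down.
R2C2 = 13 − 8 = 5 completes the 13 down.
R3C1 = 4 − 1 = 3 completes the 4 across.
R2C1 = 15 − 8 = 7 completes the 15 across.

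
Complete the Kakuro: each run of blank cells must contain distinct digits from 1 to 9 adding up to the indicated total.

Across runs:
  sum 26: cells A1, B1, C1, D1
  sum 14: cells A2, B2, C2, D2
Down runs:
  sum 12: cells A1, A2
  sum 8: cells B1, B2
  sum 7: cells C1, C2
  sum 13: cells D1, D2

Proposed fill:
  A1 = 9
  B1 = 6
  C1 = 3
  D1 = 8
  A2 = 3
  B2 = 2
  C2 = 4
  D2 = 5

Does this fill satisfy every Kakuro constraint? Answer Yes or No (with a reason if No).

Across: 9+6+3+8=26; 3+2+4+5=14. Down: 9+3=12; 6+2=8; 3+4=7; 8+5=13. No digit repeats within any run.

Yes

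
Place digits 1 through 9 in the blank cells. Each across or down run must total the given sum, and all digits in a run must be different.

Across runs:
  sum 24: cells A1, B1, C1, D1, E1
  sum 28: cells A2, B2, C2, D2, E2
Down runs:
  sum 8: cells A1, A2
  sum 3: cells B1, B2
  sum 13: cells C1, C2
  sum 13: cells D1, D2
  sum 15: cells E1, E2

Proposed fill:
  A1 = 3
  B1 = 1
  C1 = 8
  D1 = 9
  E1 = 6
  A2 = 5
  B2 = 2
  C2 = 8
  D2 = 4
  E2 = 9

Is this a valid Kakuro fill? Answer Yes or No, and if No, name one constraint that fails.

No — the down run C1–C2 sums to 16, not 13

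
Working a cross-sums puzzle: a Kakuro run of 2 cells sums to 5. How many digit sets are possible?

2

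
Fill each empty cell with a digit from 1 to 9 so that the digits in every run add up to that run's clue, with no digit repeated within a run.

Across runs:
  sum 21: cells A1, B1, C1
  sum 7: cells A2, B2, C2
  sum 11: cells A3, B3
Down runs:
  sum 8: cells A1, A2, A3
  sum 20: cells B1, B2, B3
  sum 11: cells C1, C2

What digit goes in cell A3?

2

7 in 3 cells must be {1,2,4}.
Only 4 fits B2 under both its across sum 7 and down sum 20.
Given what's placed, C2 must be 2 to fit the 7 across and 11 down.
C1 = 11 − 2 = 9 completes the 11 down.
A2 = 7 − 6 = 1 completes the 7 across.
B1 = 7: the only remaining digit allowed by both the 21 across and the 20 down.
B3 = 20 − 11 = 9 completes the 20 down.
A1 = 21 − 16 = 5 completes the 21 across.
A3 = 11 − 9 = 2 completes the 11 across.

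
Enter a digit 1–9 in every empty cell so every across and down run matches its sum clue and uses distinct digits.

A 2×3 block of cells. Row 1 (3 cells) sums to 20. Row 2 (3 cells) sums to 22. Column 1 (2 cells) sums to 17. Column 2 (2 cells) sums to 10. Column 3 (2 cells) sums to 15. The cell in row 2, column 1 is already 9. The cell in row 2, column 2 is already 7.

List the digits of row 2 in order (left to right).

9 7 6

17 in 2 cells must be {8,9}.
(1,1) = 17 − 9 = 8 completes the 17 down.
(1,2) = 10 − 7 = 3 completes the 10 down.
(1,3) = 20 − 11 = 9 completes the 20 across.
(2,3) = 22 − 16 = 6 completes the 22 across.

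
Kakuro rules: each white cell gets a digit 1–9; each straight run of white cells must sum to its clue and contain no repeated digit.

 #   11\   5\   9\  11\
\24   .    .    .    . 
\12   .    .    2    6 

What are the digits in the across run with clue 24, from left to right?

R1C3 = 9 − 2 = 7 completes the 9 down.
R1C4 = 11 − 6 = 5 completes the 11 down.
Given what's placed, R2C1 must be 3 to fit the 12 across and 11 down.
R2C2 = 12 − 11 = 1 completes the 12 across.
R1C1 = 11 − 3 = 8 completes the 11 down.
R1C2 = 24 − 20 = 4 completes the 24 across.

8 4 7 5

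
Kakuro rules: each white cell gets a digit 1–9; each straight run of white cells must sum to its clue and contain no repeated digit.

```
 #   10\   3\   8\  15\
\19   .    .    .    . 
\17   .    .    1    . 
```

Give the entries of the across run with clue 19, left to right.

2 1 7 9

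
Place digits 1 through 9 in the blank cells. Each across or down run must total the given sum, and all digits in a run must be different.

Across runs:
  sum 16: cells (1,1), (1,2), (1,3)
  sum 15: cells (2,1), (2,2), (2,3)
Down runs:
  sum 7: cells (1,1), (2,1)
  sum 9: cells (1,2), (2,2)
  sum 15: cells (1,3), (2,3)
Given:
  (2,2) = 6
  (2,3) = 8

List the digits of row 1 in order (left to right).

6 3 7

(1,2) = 9 − 6 = 3 completes the 9 down.
(1,3) = 15 − 8 = 7 completes the 15 down.
(2,1) = 15 − 14 = 1 completes the 15 across.
(1,1) = 16 − 10 = 6 completes the 16 across.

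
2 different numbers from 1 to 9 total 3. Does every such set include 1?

Yes

The only way to make 3 from 2 distinct digits is {1,2}, which contains 1.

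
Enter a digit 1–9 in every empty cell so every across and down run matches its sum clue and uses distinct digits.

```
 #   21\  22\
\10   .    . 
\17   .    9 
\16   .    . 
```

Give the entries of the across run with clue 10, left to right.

17 in 2 cells must be {8,9}; 16 in 2 cells must be {7,9}.
R2C1 = 17 − 9 = 8 completes the 17 across.
R3C2 = 7: the only remaining digit allowed by both the 16 across and the 22 down.
R1C2 = 22 − 16 = 6 completes the 22 down.
R3C1 = 16 − 7 = 9 completes the 16 across.
R1C1 = 10 − 6 = 4 completes the 10 across.

4 6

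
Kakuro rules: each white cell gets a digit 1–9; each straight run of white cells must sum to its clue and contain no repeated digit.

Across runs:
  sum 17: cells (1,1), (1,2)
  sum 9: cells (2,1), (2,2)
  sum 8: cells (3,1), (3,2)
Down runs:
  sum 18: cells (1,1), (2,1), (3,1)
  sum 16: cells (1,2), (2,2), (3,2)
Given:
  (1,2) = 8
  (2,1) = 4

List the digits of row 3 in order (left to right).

17 in 2 cells must be {8,9}.
(1,1) = 17 − 8 = 9 completes the 17 across.
(2,2) = 9 − 4 = 5 completes the 9 across.
(3,1) = 18 − 13 = 5 completes the 18 down.
(3,2) = 8 − 5 = 3 completes the 8 across.

5 3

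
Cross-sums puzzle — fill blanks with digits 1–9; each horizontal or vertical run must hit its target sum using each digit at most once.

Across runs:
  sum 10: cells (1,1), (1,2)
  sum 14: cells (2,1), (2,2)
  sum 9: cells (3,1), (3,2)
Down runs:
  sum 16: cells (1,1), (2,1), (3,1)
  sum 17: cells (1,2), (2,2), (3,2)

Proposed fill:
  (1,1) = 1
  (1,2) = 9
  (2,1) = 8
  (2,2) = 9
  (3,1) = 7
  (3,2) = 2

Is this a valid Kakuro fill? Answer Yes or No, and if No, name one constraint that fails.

No — the down run (1,2)–(3,2) sums to 20, not 17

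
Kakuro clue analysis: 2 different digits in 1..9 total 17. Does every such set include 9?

The only way to make 17 from 2 distinct digits is {8,9}, which contains 9.

Yes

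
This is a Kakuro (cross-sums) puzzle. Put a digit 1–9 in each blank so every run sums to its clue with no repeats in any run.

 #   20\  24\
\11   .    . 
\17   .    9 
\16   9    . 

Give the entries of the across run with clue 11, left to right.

3, 8

17 in 2 cells must be {8,9}; 16 in 2 cells must be {7,9}; 24 in 3 cells must be {7,8,9}.
R2C1 = 17 − 9 = 8 completes the 17 across.
R3C2 = 16 − 9 = 7 completes the 16 across.
R1C1 = 20 − 17 = 3 completes the 20 down.
R1C2 = 11 − 3 = 8 completes the 11 across.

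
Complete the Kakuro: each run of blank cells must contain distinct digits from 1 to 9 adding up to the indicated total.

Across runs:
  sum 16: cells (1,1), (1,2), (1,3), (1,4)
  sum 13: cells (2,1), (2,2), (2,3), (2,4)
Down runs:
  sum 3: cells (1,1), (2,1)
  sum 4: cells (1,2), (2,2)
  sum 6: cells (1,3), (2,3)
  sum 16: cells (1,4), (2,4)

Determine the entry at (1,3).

3 in 2 cells must be {1,2}; 4 in 2 cells must be {1,3}; 16 in 2 cells must be {7,9}.
Only 7 fits (2,4) under both its across sum 13 and down sum 16.
(1,4) = 16 − 7 = 9 completes the 16 down.
Given what's placed, (1,2) must be 1 to fit the 16 across and 4 down.
(2,2) = 4 − 1 = 3 completes the 4 down.
(1,1) = 2: the only remaining digit allowed by both the 16 across and the 3 down.
(1,3) = 16 − 12 = 4 completes the 16 across.

4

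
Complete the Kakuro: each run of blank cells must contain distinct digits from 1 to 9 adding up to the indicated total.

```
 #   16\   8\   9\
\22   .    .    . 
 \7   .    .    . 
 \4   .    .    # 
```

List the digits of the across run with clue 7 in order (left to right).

7 in 3 cells must be {1,2,4}; 4 in 2 cells must be {1,3}.
Only 5 fits R1C2 under both its across sum 22 and down sum 8.
Given what's placed, R1C3 must be 8 to fit the 22 across and 9 down.
R2C3 = 9 − 8 = 1 completes the 9 down.
R3C2 = 1: the only remaining digit allowed by both the 4 across and the 8 down.
R1C1 = 22 − 13 = 9 completes the 22 across.
R2C2 = 8 − 6 = 2 completes the 8 down.
R3C1 = 4 − 1 = 3 completes the 4 across.
R2C1 = 7 − 3 = 4 completes the 7 across.

4, 2, 1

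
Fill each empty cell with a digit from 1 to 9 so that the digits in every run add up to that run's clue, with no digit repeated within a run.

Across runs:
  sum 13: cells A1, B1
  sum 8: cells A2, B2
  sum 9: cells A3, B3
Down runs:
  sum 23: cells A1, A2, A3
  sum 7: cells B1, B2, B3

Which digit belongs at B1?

4

23 in 3 cells must be {6,8,9}; 7 in 3 cells must be {1,2,4}.
The 13 across and the 7 down share only 4, so B1 = 4.
The 8 across and the 23 down share only 6, so A2 = 6.
B2 = 8 − 6 = 2 completes the 8 across.
A3 = 8: the only remaining digit allowed by both the 9 across and the 23 down.
B3 = 9 − 8 = 1 completes the 9 across.
A1 = 13 − 4 = 9 completes the 13 across.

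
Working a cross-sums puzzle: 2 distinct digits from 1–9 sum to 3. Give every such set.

{1,2}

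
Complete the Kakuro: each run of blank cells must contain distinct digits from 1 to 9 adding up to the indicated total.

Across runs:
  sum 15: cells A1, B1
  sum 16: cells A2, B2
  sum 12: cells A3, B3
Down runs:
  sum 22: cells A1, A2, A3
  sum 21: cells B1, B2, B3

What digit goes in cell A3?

7

16 in 2 cells must be {7,9}.
Nothing is forced directly, so branch on A2, whose candidates are 7 or 9. If A2 = 7: that forces B2 = 9, A3 = 9, after which B3 would have to be in {3} for the 12 across but in {4,5,7,8} for the 21 down — contradiction. So A2 = 9.
B2 = 16 − 9 = 7 completes the 16 across.
Nothing is forced directly, so branch on A1, whose candidates are 6 or 7 or 8. If A1 = 7: that forces B1 = 8, after which A3 would have to be in {3,4,5,7,8,9} for the 12 across but in {6} for the 22 down — contradiction. If A1 = 8: then B1 would have to be in {7} for the 15 across but in {5,6,8,9} for the 21 down — contradiction. So A1 = 6.
B1 = 15 − 6 = 9 completes the 15 across.
A3 = 22 − 15 = 7 completes the 22 down.
B3 = 12 − 7 = 5 completes the 12 across.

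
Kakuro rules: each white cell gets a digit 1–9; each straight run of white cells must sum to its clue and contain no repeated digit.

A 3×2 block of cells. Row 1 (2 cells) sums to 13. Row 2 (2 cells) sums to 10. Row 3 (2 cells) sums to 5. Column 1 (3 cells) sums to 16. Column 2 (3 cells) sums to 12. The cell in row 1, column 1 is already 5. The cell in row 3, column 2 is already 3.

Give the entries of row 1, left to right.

5, 8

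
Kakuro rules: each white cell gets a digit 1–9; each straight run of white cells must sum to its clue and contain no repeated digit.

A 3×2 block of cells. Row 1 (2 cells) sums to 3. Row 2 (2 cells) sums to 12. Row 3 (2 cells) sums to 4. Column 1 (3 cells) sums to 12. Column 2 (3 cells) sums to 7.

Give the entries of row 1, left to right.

3 in 2 cells must be {1,2}; 4 in 2 cells must be {1,3}; 7 in 3 cells must be {1,2,4}.
The 12 across and the 7 down share only 4, so (2,2) = 4.
Given what's placed, (3,2) must be 1 to fit the 4 across and 7 down.
(1,2) = 7 − 5 = 2 completes the 7 down.
(2,1) = 12 − 4 = 8 completes the 12 across.
(3,1) = 4 − 1 = 3 completes the 4 across.
(1,1) = 3 − 2 = 1 completes the 3 across.

1 2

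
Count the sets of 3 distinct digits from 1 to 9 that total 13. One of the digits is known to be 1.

3 distinct digits from 1–9 sum between 6 and 24.
Keeping only sets containing 1.
Enumerating: {1,3,9}, {1,4,8}, {1,5,7}.

3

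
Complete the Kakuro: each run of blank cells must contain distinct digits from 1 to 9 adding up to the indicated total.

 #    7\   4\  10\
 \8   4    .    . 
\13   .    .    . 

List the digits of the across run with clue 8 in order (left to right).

4 3 1

4 in 2 cells must be {1,3}.
R2C1 = 7 − 4 = 3 completes the 7 down.
R2C2 = 1: the only remaining digit allowed by both the 13 across and the 4 down.
R2C3 = 13 − 4 = 9 completes the 13 across.
R1C2 = 4 − 1 = 3 completes the 4 down.
R1C3 = 8 − 7 = 1 completes the 8 across.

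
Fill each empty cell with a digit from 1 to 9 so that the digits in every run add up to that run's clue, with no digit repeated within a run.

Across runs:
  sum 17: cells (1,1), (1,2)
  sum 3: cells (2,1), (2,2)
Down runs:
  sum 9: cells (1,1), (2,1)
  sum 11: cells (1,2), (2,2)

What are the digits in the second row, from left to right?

1 2

17 in 2 cells must be {8,9}; 3 in 2 cells must be {1,2}.
The 17 across and the 9 down share only 8, so (1,1) = 8.
(1,2) = 17 − 8 = 9 completes the 17 across.
(2,1) = 9 − 8 = 1 completes the 9 down.
(2,2) = 3 − 1 = 2 completes the 3 across.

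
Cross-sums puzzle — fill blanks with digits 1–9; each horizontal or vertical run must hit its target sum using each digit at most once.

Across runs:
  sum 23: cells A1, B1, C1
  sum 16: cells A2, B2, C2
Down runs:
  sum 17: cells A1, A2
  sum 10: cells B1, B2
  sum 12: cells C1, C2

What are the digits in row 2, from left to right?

23 in 3 cells must be {6,8,9}; 17 in 2 cells must be {8,9}.
Nothing is forced directly, so branch on A1, whose candidates are 8 or 9. If A1 = 9: that forces C1 = 8, A2 = 8, after which C2 would have to be in {1,2,3,5,6,7} for the 16 across but in {4} for the 12 down — contradiction. So A1 = 8.
Given what's placed, C1 must be 9 to fit the 23 across and 12 down.
A2 = 17 − 8 = 9 completes the 17 down.
C2 = 12 − 9 = 3 completes the 12 down.
B1 = 23 − 17 = 6 completes the 23 across.
B2 = 16 − 12 = 4 completes the 16 across.

9, 4, 3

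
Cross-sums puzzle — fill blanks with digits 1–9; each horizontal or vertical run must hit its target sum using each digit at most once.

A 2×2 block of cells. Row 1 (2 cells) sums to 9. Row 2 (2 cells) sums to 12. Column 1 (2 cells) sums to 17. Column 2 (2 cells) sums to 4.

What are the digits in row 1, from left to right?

8, 1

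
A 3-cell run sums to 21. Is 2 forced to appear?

Counterexample: {4,8,9} sums to 21 without using 2.

No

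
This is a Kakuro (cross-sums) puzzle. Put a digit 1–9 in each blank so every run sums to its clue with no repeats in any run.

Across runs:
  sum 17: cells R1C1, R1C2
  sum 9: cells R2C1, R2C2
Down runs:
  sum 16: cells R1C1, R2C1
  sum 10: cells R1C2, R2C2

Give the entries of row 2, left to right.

7, 2

17 in 2 cells must be {8,9}; 16 in 2 cells must be {7,9}.
The 17 across and the 16 down share only 9, so R1C1 = 9.
R1C2 = 17 − 9 = 8 completes the 17 across.
R2C1 = 16 − 9 = 7 completes the 16 down.
R2C2 = 9 − 7 = 2 completes the 9 across.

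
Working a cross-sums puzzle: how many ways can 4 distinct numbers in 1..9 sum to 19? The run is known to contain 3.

4 distinct digits from 1–9 sum between 10 and 30.
Keeping only sets containing 3.
Enumerating: {1,3,6,9}, {1,3,7,8}, {2,3,5,9}, {2,3,6,8}, {3,4,5,7}.

5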